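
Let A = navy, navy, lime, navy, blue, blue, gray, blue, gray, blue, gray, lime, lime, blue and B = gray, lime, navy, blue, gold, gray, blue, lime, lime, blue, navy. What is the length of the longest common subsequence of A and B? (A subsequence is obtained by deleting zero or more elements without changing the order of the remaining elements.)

8

Backtracking the LCS table gives one alignment: lime (A3,B2) → navy (A4,B3) → blue (A5,B4) → gray (A9,B6) → blue (A10,B7) → lime (A12,B8) → lime (A13,B9) → blue (A14,B10).
So the longest common subsequence has length 8.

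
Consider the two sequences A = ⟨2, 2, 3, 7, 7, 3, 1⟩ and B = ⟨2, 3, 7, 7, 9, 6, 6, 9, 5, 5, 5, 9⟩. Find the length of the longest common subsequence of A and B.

4

Backtracking the LCS table gives one alignment: 2 (A2,B1) → 3 (A3,B2) → 7 (A4,B3) → 7 (A5,B4).
So the longest common subsequence has length 4.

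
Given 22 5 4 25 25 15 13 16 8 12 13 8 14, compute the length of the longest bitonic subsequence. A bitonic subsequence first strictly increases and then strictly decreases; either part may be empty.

6

One longest bitonic subsequence is 22, 25, 15, 13, 12, 8 (positions 1,4,6,7,10,12): it rises to 25 then falls. Length 6 is optimal.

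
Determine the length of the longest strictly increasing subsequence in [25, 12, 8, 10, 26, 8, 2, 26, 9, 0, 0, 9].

3

One longest increasing subsequence is 8, 10, 26 (positions 3,4,5), of length 3; no longer one exists.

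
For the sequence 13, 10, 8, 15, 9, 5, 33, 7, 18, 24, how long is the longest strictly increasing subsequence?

Let dp[i] be the longest increasing subsequence ending at position i. Then dp = [1, 1, 1, 2, 2, 1, 3, 2, 3, 4].
The maximum is 4; one witness is 13, 15, 18, 24 at positions 1,4,9,10.

4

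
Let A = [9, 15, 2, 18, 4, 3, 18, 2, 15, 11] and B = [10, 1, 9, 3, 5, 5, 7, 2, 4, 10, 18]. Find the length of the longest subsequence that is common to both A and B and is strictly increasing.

3

For each value that appears in both, track the longest common increasing run ending there.
The best achievable length is 3; one witness is 2, 4, 18 (A-positions 3,5,7, B-positions 8,9,11).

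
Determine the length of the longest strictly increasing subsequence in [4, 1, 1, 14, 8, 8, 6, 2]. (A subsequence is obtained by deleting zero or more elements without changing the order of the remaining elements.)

One longest increasing subsequence is 4, 14 (positions 1,4), of length 2; no longer one exists.

2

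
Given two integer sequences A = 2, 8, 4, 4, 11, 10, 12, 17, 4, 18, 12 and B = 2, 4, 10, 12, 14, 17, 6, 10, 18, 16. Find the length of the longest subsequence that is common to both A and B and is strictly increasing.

6

For each value that appears in both, track the longest common increasing run ending there.
The best achievable length is 6; one witness is 2, 4, 10, 12, 17, 18 (A-positions 1,3,6,7,8,10, B-positions 1,2,3,4,6,9).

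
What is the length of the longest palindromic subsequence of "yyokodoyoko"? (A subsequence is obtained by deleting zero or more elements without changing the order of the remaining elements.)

7

Using dp[i][j] = 2 + dp[i+1][j−1] if the ends match, else max(dp[i+1][j], dp[i][j−1]):
dp[1][11] = 7. A witness is okoyoko at positions 3,4,5,8,9,10,11.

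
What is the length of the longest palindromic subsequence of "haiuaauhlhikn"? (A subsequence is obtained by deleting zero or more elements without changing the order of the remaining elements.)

6

One longest palindromic subsequence is iuaaui (positions 3,4,5,6,7,11); it reads the same forward and backward, and the interval DP gives dp[1][13] = 6.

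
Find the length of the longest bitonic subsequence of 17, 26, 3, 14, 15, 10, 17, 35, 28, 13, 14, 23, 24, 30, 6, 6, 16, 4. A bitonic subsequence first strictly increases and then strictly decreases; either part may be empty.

9

Let inc[i] be the LIS ending at i and dec[i] the longest strictly decreasing subsequence starting at i. inc = [1, 2, 1, 2, 3, 2, 4, 5, 5, 3, 4, 5, 6, 7, 2, 2, 5, 2], dec = [5, 5, 1, 4, 4, 3, 4, 5, 4, 3, 3, 3, 3, 3, 2, 2, 2, 1].
max_i inc[i]+dec[i]−1 = 9, with one witness 3, 14, 15, 17, 35, 28, 24, 16, 4.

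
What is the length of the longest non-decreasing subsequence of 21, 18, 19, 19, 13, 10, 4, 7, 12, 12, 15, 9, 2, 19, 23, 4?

Let dp[i] be the longest non-decreasing subsequence ending at position i. Then dp = [1, 1, 2, 3, 1, 1, 1, 2, 3, 4, 5, 3, 1, 6, 7, 2].
The maximum is 7; one witness is 4, 7, 12, 12, 15, 19, 23 at positions 7,8,9,10,11,14,15.

7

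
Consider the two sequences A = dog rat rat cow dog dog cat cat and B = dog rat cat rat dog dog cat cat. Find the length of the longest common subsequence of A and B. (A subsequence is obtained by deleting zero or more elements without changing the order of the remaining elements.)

A longest common subsequence is dog, rat, rat, dog, dog, cat, cat (length 7); the LCS DP confirms no longer common subsequence exists.

7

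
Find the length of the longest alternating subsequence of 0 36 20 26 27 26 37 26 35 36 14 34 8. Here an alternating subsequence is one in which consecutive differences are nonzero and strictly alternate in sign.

11

Track the best alternating length ending on an up-step vs a down-step at each position: up/down = 1/1, 2/1, 2/3, 4/3, 4/3, 4/5, 6/1, 4/7, 8/7, 8/7, 2/9, 10/9, 2/11.
The maximum over both is 11; one such subsequence is 0, 36, 20, 27, 26, 37, 26, 35, 14, 34, 8.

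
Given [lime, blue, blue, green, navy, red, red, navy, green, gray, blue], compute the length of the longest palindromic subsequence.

One longest palindromic subsequence is blue green navy red red navy green blue (positions 2,4,5,6,7,8,9,11); it reads the same forward and backward, and the interval DP gives dp[1][11] = 8.

8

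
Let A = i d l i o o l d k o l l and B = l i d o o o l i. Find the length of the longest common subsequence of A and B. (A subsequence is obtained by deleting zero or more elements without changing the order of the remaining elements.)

6

Backtracking the LCS table gives one alignment: i (A1,B2) → d (A2,B3) → o (A5,B4) → o (A6,B5) → o (A10,B6) → l (A11,B7).
So the longest common subsequence has length 6.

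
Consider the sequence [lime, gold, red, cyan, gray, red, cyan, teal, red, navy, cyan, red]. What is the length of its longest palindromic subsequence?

7

Using dp[i][j] = 2 + dp[i+1][j−1] if the ends match, else max(dp[i+1][j], dp[i][j−1]):
dp[1][12] = 7. A witness is red cyan red teal red cyan red at positions 3,4,6,8,9,11,12.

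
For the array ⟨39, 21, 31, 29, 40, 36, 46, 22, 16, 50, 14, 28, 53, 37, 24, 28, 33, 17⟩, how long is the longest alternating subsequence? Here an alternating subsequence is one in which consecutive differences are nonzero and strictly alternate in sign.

14

Track the best alternating length ending on an up-step vs a down-step at each position: up/down = 1/1, 1/2, 3/2, 3/4, 5/1, 5/6, 7/1, 3/8, 1/8, 9/1, 1/10, 11/10, 11/1, 11/12, 11/12, 13/12, 13/12, 11/14.
The maximum over both is 14; one such subsequence is 39, 21, 31, 29, 40, 36, 46, 22, 50, 14, 28, 24, 28, 17.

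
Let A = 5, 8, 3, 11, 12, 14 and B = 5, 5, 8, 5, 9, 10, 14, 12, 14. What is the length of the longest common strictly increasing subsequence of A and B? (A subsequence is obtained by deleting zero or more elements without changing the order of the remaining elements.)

A longest common strictly increasing subsequence is 5, 8, 12, 14 (length 4); it appears in order in both A and B, and no longer such subsequence exists.

4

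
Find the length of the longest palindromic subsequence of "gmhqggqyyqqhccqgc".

10

One longest palindromic subsequence is ghqqyyqqhg (positions 1,3,4,7,8,9,10,11,12,16); it reads the same forward and backward, and the interval DP gives dp[1][17] = 10.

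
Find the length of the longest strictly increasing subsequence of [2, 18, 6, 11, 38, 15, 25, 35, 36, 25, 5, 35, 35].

7

Scanning left to right, the best length ending at each element is: 2→1, 18→2, 6→2, 11→3, 38→4, 15→4, 25→5, 35→6, 36→7, 25→5, 5→2, 35→6, 35→6.
So the longest increasing subsequence has length 7, e.g. 2, 6, 11, 15, 25, 35, 36.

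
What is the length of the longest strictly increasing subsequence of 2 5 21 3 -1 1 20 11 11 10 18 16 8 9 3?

4

One longest increasing subsequence is 2, 5, 11, 18 (positions 1,2,8,11), of length 4; no longer one exists.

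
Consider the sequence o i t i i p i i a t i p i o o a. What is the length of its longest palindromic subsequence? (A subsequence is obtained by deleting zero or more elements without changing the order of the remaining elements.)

One longest palindromic subsequence is oitiipiitio (positions 1,2,3,4,5,6,7,8,10,13,15); it reads the same forward and backward, and the interval DP gives dp[1][16] = 11.

11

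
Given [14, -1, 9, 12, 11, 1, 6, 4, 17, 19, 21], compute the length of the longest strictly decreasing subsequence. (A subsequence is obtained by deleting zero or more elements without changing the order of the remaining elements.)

Scanning left to right, the best length ending at each element is: 14→1, -1→2, 9→2, 12→2, 11→3, 1→4, 6→4, 4→5, 17→1, 19→1, 21→1.
So the longest decreasing subsequence has length 5, e.g. 14, 12, 11, 6, 4.

5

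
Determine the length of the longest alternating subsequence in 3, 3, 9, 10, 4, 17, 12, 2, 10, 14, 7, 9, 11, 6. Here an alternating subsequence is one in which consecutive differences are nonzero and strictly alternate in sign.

9

A longest alternating subsequence is 3, 9, 4, 17, 2, 10, 7, 9, 6 (positions 1,3,5,6,8,9,11,12,14); its 8 consecutive differences strictly alternate in sign, and length 9 is optimal.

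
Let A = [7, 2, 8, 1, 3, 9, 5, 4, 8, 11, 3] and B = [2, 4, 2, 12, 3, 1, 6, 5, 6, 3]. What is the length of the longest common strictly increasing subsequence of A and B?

For each value that appears in both, track the longest common increasing run ending there.
The best achievable length is 3; one witness is 2, 3, 5 (A-positions 2,5,7, B-positions 1,5,8).

3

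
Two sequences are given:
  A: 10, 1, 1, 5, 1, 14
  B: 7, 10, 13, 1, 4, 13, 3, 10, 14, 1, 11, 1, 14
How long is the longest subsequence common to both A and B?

Backtracking the LCS table gives one alignment: 10 (A1,B2) → 1 (A2,B4) → 1 (A3,B10) → 1 (A5,B12) → 14 (A6,B13).
So the longest common subsequence has length 5.

5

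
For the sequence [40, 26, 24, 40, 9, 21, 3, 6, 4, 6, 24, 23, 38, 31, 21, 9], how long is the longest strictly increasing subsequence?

Scanning left to right, the best length ending at each element is: 40→1, 26→1, 24→1, 40→2, 9→1, 21→2, 3→1, 6→2, 4→2, 6→3, 24→4, 23→4, 38→5, 31→5, 21→4, 9→4.
So the longest increasing subsequence has length 5, e.g. 3, 4, 6, 24, 38.

5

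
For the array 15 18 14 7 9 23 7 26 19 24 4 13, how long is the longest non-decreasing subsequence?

One longest non-decreasing subsequence is 15, 18, 23, 26 (positions 1,2,6,8), of length 4; no longer one exists.

4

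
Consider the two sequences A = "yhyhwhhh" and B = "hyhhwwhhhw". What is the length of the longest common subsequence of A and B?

Backtracking the LCS table gives one alignment: y (A1,B2) → h (A2,B3) → h (A4,B4) → w (A5,B6) → h (A6,B7) → h (A7,B8) → h (A8,B9).
So the longest common subsequence has length 7.

7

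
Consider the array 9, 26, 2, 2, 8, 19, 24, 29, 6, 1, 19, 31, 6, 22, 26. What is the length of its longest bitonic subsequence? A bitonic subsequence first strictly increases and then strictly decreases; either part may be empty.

Let inc[i] be the LIS ending at i and dec[i] the longest strictly decreasing subsequence starting at i. inc = [1, 2, 1, 1, 2, 3, 4, 5, 2, 1, 3, 6, 2, 4, 5], dec = [4, 4, 2, 2, 3, 3, 3, 3, 2, 1, 2, 2, 1, 1, 1].
max_i inc[i]+dec[i]−1 = 7, with one witness 2, 8, 19, 24, 29, 19, 6.

7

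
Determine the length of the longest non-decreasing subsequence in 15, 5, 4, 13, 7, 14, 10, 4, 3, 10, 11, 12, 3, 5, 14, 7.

7

Scanning left to right, the best length ending at each element is: 15→1, 5→1, 4→1, 13→2, 7→2, 14→3, 10→3, 4→2, 3→1, 10→4, 11→5, 12→6, 3→2, 5→3, 14→7, 7→4.
So the longest non-decreasing subsequence has length 7, e.g. 5, 7, 10, 10, 11, 12, 14.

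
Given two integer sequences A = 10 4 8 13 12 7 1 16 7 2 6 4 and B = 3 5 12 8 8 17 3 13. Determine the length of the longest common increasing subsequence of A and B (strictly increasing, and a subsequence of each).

2

For each value that appears in both, track the longest common increasing run ending there.
The best achievable length is 2; one witness is 8, 13 (A-positions 3,4, B-positions 4,8).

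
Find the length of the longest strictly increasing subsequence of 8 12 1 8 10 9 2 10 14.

5

Scanning left to right, the best length ending at each element is: 8→1, 12→2, 1→1, 8→2, 10→3, 9→3, 2→2, 10→4, 14→5.
So the longest increasing subsequence has length 5, e.g. 1, 8, 9, 10, 14.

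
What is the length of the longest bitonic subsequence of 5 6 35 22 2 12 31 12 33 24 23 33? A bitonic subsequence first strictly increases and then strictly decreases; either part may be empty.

7

One longest bitonic subsequence is 5, 6, 22, 31, 33, 24, 23 (positions 1,2,4,7,9,10,11): it rises to 33 then falls. Length 7 is optimal.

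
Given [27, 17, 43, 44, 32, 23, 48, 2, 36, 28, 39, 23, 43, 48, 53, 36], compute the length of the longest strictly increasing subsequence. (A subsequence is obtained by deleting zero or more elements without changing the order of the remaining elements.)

Let dp[i] be the longest increasing subsequence ending at position i. Then dp = [1, 1, 2, 3, 2, 2, 4, 1, 3, 3, 4, 2, 5, 6, 7, 4].
The maximum is 7; one witness is 27, 32, 36, 39, 43, 48, 53 at positions 1,5,9,11,13,14,15.

7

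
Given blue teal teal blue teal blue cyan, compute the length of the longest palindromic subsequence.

One longest palindromic subsequence is blue teal blue teal blue (positions 1,2,4,5,6); it reads the same forward and backward, and the interval DP gives dp[1][7] = 5.

5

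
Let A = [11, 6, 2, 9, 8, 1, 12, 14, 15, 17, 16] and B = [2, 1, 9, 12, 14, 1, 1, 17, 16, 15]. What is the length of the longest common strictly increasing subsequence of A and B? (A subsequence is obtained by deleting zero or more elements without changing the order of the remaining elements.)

For each value that appears in both, track the longest common increasing run ending there.
The best achievable length is 5; one witness is 2, 9, 12, 14, 17 (A-positions 3,4,7,8,10, B-positions 1,3,4,5,8).

5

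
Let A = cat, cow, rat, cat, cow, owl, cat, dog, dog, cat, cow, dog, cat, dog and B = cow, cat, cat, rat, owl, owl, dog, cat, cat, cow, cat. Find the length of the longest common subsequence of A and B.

7

Backtracking the LCS table gives one alignment: cat (A1,B3) → rat (A3,B4) → owl (A6,B6) → cat (A7,B8) → cat (A10,B9) → cow (A11,B10) → cat (A13,B11).
So the longest common subsequence has length 7.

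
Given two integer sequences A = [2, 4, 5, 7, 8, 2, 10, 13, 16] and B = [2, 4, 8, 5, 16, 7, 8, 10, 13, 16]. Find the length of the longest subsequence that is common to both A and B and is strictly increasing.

8

A longest common strictly increasing subsequence is 2, 4, 5, 7, 8, 10, 13, 16 (length 8); it appears in order in both A and B, and no longer such subsequence exists.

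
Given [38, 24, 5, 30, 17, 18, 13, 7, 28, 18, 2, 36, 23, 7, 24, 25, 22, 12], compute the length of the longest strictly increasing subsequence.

6

One longest increasing subsequence is 5, 17, 18, 23, 24, 25 (positions 3,5,6,13,15,16), of length 6; no longer one exists.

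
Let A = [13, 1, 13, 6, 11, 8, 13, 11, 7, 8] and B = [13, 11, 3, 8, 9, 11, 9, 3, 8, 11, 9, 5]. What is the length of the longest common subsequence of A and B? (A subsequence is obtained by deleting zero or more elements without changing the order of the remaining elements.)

5

A longest common subsequence is 13, 11, 8, 11, 8 (length 5); the LCS DP confirms no longer common subsequence exists.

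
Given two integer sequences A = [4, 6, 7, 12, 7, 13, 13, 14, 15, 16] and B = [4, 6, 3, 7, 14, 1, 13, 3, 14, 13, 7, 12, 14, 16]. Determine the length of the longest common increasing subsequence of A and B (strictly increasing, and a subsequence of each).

For each value that appears in both, track the longest common increasing run ending there.
The best achievable length is 6; one witness is 4, 6, 7, 13, 14, 16 (A-positions 1,2,3,6,8,10, B-positions 1,2,4,7,9,14).

6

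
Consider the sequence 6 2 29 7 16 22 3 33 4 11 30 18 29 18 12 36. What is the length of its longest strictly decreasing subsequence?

5

Scanning left to right, the best length ending at each element is: 6→1, 2→2, 29→1, 7→2, 16→2, 22→2, 3→3, 33→1, 4→3, 11→3, 30→2, 18→3, 29→3, 18→4, 12→5, 36→1.
So the longest decreasing subsequence has length 5, e.g. 33, 30, 29, 18, 12.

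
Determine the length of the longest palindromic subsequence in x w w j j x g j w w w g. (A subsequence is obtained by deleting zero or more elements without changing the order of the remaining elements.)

7

One longest palindromic subsequence is wwjgjww (positions 2,3,5,7,8,10,11); it reads the same forward and backward, and the interval DP gives dp[1][12] = 7.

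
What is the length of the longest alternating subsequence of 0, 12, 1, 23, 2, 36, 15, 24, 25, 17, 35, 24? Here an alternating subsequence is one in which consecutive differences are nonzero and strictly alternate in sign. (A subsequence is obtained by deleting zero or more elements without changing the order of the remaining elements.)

11

A longest alternating subsequence is 0, 12, 1, 23, 2, 36, 15, 24, 17, 35, 24 (positions 1,2,3,4,5,6,7,8,10,11,12); its 10 consecutive differences strictly alternate in sign, and length 11 is optimal.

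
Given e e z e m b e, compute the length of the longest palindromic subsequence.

5

One longest palindromic subsequence is eezee (positions 1,2,3,4,7); it reads the same forward and backward, and the interval DP gives dp[1][7] = 5.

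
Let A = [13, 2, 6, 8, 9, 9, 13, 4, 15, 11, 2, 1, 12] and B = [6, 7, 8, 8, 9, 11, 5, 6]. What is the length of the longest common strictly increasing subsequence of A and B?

For each value that appears in both, track the longest common increasing run ending there.
The best achievable length is 4; one witness is 6, 8, 9, 11 (A-positions 3,4,5,10, B-positions 1,3,5,6).

4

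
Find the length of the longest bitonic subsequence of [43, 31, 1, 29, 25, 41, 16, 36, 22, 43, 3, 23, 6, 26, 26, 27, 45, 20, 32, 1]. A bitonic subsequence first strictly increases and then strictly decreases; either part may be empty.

9

Let inc[i] be the LIS ending at i and dec[i] the longest strictly decreasing subsequence starting at i. inc = [1, 1, 1, 2, 2, 3, 2, 3, 3, 4, 2, 4, 3, 5, 5, 6, 7, 4, 7, 1], dec = [7, 6, 1, 5, 4, 5, 3, 4, 3, 4, 2, 3, 2, 3, 3, 3, 3, 2, 2, 1].
max_i inc[i]+dec[i]−1 = 9, with one witness 1, 16, 22, 23, 26, 27, 45, 32, 1.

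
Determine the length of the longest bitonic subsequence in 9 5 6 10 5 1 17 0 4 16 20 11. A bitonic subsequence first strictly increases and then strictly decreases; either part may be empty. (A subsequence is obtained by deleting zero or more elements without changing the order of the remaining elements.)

6

One longest bitonic subsequence is 5, 6, 10, 5, 1, 0 (positions 2,3,4,5,6,8): it rises to 10 then falls. Length 6 is optimal.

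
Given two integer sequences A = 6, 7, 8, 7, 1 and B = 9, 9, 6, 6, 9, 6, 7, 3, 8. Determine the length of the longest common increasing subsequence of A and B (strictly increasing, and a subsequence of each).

For each value that appears in both, track the longest common increasing run ending there.
The best achievable length is 3; one witness is 6, 7, 8 (A-positions 1,2,3, B-positions 3,7,9).

3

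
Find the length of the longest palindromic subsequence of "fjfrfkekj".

Using dp[i][j] = 2 + dp[i+1][j−1] if the ends match, else max(dp[i+1][j], dp[i][j−1]):
dp[1][9] = 5. A witness is jkekj at positions 2,6,7,8,9.

5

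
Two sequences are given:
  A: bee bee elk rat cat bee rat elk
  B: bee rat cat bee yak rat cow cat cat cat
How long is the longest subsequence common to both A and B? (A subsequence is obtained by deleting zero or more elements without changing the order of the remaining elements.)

5

A longest common subsequence is bee, rat, cat, bee, rat (length 5); the LCS DP confirms no longer common subsequence exists.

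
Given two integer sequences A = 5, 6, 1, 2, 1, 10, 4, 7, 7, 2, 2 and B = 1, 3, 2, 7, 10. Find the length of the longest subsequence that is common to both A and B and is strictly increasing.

3

For each value that appears in both, track the longest common increasing run ending there.
The best achievable length is 3; one witness is 1, 2, 7 (A-positions 3,4,8, B-positions 1,3,4).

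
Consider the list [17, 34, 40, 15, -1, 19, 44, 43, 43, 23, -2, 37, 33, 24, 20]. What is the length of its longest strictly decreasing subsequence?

One longest decreasing subsequence is 44, 43, 37, 33, 24, 20 (positions 7,8,12,13,14,15), of length 6; no longer one exists.

6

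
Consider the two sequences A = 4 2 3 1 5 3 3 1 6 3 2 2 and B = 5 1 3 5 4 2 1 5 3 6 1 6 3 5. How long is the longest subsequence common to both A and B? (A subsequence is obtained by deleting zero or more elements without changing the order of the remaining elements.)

8

A longest common subsequence is 4, 2, 1, 5, 3, 1, 6, 3 (length 8); the LCS DP confirms no longer common subsequence exists.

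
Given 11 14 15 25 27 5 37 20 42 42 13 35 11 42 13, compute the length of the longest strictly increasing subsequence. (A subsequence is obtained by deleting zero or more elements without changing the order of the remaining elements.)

One longest increasing subsequence is 11, 14, 15, 25, 27, 37, 42 (positions 1,2,3,4,5,7,9), of length 7; no longer one exists.

7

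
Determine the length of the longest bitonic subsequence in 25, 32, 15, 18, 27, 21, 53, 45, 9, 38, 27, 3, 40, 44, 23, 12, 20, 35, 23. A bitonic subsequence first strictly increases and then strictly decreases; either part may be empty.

Let inc[i] be the LIS ending at i and dec[i] the longest strictly decreasing subsequence starting at i. inc = [1, 2, 1, 2, 3, 3, 4, 4, 1, 4, 4, 1, 5, 6, 4, 2, 3, 5, 4], dec = [4, 5, 3, 3, 4, 3, 6, 5, 2, 4, 3, 1, 3, 3, 2, 1, 1, 2, 1].
max_i inc[i]+dec[i]−1 = 9, with one witness 15, 18, 27, 53, 45, 38, 27, 23, 20.

9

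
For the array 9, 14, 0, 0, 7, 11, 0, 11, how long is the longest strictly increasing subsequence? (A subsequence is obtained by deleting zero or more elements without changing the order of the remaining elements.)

3

Let dp[i] be the longest increasing subsequence ending at position i. Then dp = [1, 2, 1, 1, 2, 3, 1, 3].
The maximum is 3; one witness is 0, 7, 11 at positions 3,5,6.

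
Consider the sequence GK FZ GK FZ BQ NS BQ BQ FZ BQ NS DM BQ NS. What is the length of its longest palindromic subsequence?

One longest palindromic subsequence is NS BQ BQ FZ BQ BQ NS (positions 6,7,8,9,10,13,14); it reads the same forward and backward, and the interval DP gives dp[1][14] = 7.

7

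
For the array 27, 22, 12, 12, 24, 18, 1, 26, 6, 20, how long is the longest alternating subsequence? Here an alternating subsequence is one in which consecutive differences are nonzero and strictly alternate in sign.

Track the best alternating length ending on an up-step vs a down-step at each position: up/down = 1/1, 1/2, 1/2, 1/2, 3/2, 3/4, 1/4, 5/2, 5/6, 7/6.
The maximum over both is 7; one such subsequence is 27, 22, 24, 18, 26, 6, 20.

7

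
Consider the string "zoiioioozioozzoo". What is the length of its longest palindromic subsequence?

10

One longest palindromic subsequence is zooiooiooz (positions 1,2,5,6,7,8,10,11,12,14); it reads the same forward and backward, and the interval DP gives dp[1][16] = 10.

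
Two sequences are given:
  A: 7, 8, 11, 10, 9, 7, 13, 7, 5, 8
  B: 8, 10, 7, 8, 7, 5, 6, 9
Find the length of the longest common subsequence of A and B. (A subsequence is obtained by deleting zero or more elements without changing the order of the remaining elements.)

5

Backtracking the LCS table gives one alignment: 8 (A2,B1) → 10 (A4,B2) → 7 (A6,B3) → 7 (A8,B5) → 5 (A9,B6).
So the longest common subsequence has length 5.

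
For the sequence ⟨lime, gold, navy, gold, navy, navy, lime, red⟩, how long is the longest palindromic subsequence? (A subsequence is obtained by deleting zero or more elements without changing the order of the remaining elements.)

One longest palindromic subsequence is lime navy navy navy lime (positions 1,3,5,6,7); it reads the same forward and backward, and the interval DP gives dp[1][8] = 5.

5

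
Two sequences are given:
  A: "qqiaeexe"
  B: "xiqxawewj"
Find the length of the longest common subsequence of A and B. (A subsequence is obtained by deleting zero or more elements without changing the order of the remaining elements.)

3

A longest common subsequence is qae (length 3); the LCS DP confirms no longer common subsequence exists.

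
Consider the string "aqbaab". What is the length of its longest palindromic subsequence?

4

One longest palindromic subsequence is baab (positions 3,4,5,6); it reads the same forward and backward, and the interval DP gives dp[1][6] = 4.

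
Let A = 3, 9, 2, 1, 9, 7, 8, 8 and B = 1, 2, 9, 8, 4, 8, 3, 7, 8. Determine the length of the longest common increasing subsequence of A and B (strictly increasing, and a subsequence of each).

For each value that appears in both, track the longest common increasing run ending there.
The best achievable length is 3; one witness is 1, 7, 8 (A-positions 4,6,7, B-positions 1,8,9).

3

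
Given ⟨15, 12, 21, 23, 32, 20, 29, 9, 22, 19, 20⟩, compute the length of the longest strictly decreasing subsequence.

Scanning left to right, the best length ending at each element is: 15→1, 12→2, 21→1, 23→1, 32→1, 20→2, 29→2, 9→3, 22→3, 19→4, 20→4.
So the longest decreasing subsequence has length 4, e.g. 32, 29, 22, 19.

4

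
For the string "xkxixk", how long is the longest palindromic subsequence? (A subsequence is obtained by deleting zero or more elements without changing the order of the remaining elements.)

One longest palindromic subsequence is kxixk (positions 2,3,4,5,6); it reads the same forward and backward, and the interval DP gives dp[1][6] = 5.

5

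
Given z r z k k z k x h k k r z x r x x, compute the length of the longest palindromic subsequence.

One longest palindromic subsequence is rzkkhkkzr (positions 2,3,5,7,9,10,11,13,15); it reads the same forward and backward, and the interval DP gives dp[1][17] = 9.

9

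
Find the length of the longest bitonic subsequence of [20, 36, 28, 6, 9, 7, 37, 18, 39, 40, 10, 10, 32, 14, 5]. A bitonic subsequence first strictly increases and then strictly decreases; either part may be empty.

8

One longest bitonic subsequence is 20, 36, 37, 39, 40, 32, 14, 5 (positions 1,2,7,9,10,13,14,15): it rises to 40 then falls. Length 8 is optimal.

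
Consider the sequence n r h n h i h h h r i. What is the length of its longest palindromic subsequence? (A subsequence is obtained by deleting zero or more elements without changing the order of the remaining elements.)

7

One longest palindromic subsequence is rhhhhhr (positions 2,3,5,7,8,9,10); it reads the same forward and backward, and the interval DP gives dp[1][11] = 7.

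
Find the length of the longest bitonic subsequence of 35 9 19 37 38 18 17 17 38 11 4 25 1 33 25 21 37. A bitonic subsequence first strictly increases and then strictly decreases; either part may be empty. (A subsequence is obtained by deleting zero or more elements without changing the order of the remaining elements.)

Let inc[i] be the LIS ending at i and dec[i] the longest strictly decreasing subsequence starting at i. inc = [1, 1, 2, 3, 4, 2, 2, 2, 4, 2, 1, 3, 1, 4, 3, 3, 5], dec = [7, 3, 6, 6, 6, 5, 4, 4, 4, 3, 2, 2, 1, 3, 2, 1, 1].
max_i inc[i]+dec[i]−1 = 9, with one witness 9, 19, 37, 38, 18, 17, 11, 4, 1.

9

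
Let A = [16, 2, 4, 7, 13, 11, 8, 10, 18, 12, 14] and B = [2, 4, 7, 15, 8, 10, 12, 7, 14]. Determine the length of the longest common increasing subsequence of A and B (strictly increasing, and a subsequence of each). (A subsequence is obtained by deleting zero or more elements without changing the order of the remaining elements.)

For each value that appears in both, track the longest common increasing run ending there.
The best achievable length is 7; one witness is 2, 4, 7, 8, 10, 12, 14 (A-positions 2,3,4,7,8,10,11, B-positions 1,2,3,5,6,7,9).

7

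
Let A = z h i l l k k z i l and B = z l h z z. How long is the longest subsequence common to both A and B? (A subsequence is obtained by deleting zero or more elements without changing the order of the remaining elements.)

Backtracking the LCS table gives one alignment: z (A1,B1) → h (A2,B3) → z (A8,B5).
So the longest common subsequence has length 3.

3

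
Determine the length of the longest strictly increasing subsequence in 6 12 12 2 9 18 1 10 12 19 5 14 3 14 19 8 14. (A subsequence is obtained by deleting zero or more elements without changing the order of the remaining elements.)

One longest increasing subsequence is 6, 9, 10, 12, 14, 19 (positions 1,5,8,9,12,15), of length 6; no longer one exists.

6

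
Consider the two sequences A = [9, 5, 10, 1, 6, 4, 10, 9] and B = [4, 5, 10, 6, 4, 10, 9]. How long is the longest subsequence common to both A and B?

A longest common subsequence is 5, 10, 6, 4, 10, 9 (length 6); the LCS DP confirms no longer common subsequence exists.

6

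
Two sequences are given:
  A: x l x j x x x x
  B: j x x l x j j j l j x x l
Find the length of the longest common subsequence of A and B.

A longest common subsequence is xlxjxx (length 6); the LCS DP confirms no longer common subsequence exists.

6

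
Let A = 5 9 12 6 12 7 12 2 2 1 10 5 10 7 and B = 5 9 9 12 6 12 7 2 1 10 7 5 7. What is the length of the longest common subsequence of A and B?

11

A longest common subsequence is 5, 9, 12, 6, 12, 7, 2, 1, 10, 5, 7 (length 11); the LCS DP confirms no longer common subsequence exists.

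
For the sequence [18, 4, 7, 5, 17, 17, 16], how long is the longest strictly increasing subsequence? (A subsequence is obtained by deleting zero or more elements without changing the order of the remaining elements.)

3

One longest increasing subsequence is 4, 7, 17 (positions 2,3,5), of length 3; no longer one exists.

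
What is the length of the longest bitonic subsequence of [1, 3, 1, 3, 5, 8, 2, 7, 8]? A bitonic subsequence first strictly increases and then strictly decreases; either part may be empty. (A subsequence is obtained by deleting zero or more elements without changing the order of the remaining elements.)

One longest bitonic subsequence is 1, 3, 5, 8, 7 (positions 1,2,5,6,8): it rises to 8 then falls. Length 5 is optimal.

5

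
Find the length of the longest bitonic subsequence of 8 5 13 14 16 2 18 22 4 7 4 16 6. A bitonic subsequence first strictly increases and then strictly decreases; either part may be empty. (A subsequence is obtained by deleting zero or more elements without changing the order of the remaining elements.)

Let inc[i] be the LIS ending at i and dec[i] the longest strictly decreasing subsequence starting at i. inc = [1, 1, 2, 3, 4, 1, 5, 6, 2, 3, 2, 4, 3], dec = [3, 2, 3, 3, 3, 1, 3, 3, 1, 2, 1, 2, 1].
max_i inc[i]+dec[i]−1 = 8, with one witness 8, 13, 14, 16, 18, 22, 16, 6.

8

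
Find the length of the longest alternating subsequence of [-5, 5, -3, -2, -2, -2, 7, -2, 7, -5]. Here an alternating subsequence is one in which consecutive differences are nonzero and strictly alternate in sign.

A longest alternating subsequence is -5, 5, -3, 7, -2, 7, -5 (positions 1,2,3,7,8,9,10); its 6 consecutive differences strictly alternate in sign, and length 7 is optimal.

7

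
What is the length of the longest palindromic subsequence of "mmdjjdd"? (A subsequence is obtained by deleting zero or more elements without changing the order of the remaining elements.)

4

Using dp[i][j] = 2 + dp[i+1][j−1] if the ends match, else max(dp[i+1][j], dp[i][j−1]):
dp[1][7] = 4. A witness is djjd at positions 3,4,5,7.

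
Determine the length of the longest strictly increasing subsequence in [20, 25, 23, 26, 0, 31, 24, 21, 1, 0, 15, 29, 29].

One longest increasing subsequence is 20, 25, 26, 31 (positions 1,2,4,6), of length 4; no longer one exists.

4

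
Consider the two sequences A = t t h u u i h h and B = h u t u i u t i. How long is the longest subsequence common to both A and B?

4

A longest common subsequence is tuui (length 4); the LCS DP confirms no longer common subsequence exists.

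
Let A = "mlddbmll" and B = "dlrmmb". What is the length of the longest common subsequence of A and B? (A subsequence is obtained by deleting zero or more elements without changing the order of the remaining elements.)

2

Backtracking the LCS table gives one alignment: m (A1,B5) → b (A5,B6).
So the longest common subsequence has length 2.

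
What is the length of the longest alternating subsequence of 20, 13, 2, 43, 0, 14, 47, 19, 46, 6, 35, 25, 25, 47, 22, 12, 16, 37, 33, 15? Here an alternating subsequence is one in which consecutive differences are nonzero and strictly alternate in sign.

A longest alternating subsequence is 20, 13, 43, 0, 47, 19, 46, 6, 35, 25, 47, 22, 37, 33 (positions 1,2,4,5,7,8,9,10,11,12,14,15,18,19); its 13 consecutive differences strictly alternate in sign, and length 14 is optimal.

14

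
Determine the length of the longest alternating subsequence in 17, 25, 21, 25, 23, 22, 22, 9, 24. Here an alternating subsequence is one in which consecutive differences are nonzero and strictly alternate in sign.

A longest alternating subsequence is 17, 25, 21, 25, 23, 24 (positions 1,2,3,4,5,9); its 5 consecutive differences strictly alternate in sign, and length 6 is optimal.

6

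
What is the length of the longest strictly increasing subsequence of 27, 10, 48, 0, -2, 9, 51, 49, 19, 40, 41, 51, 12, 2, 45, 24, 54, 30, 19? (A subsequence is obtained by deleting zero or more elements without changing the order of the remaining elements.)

Let dp[i] be the longest increasing subsequence ending at position i. Then dp = [1, 1, 2, 1, 1, 2, 3, 3, 3, 4, 5, 6, 3, 2, 6, 4, 7, 5, 4].
The maximum is 7; one witness is 0, 9, 19, 40, 41, 51, 54 at positions 4,6,9,10,11,12,17.

7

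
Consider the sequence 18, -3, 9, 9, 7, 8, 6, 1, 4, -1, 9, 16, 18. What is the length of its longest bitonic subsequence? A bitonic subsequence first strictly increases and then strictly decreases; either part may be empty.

6

Let inc[i] be the LIS ending at i and dec[i] the longest strictly decreasing subsequence starting at i. inc = [1, 1, 2, 2, 2, 3, 2, 2, 3, 2, 4, 5, 6], dec = [6, 1, 5, 5, 4, 4, 3, 2, 2, 1, 1, 1, 1].
max_i inc[i]+dec[i]−1 = 6, with one witness 18, 9, 8, 6, 4, -1.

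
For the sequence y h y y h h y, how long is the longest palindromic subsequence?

6

Using dp[i][j] = 2 + dp[i+1][j−1] if the ends match, else max(dp[i+1][j], dp[i][j−1]):
dp[1][7] = 6. A witness is yhyyhy at positions 1,2,3,4,6,7.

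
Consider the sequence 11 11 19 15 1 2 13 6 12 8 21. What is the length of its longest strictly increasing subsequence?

5

Let dp[i] be the longest increasing subsequence ending at position i. Then dp = [1, 1, 2, 2, 1, 2, 3, 3, 4, 4, 5].
The maximum is 5; one witness is 1, 2, 6, 12, 21 at positions 5,6,8,9,11.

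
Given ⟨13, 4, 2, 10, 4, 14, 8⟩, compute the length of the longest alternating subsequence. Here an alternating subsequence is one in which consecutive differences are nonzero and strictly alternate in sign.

A longest alternating subsequence is 13, 4, 10, 4, 14, 8 (positions 1,2,4,5,6,7); its 5 consecutive differences strictly alternate in sign, and length 6 is optimal.

6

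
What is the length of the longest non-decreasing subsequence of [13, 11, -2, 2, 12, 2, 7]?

4

Let dp[i] be the longest non-decreasing subsequence ending at position i. Then dp = [1, 1, 1, 2, 3, 3, 4].
The maximum is 4; one witness is -2, 2, 2, 7 at positions 3,4,6,7.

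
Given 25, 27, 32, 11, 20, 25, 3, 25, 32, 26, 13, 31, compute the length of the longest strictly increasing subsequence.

5

Scanning left to right, the best length ending at each element is: 25→1, 27→2, 32→3, 11→1, 20→2, 25→3, 3→1, 25→3, 32→4, 26→4, 13→2, 31→5.
So the longest increasing subsequence has length 5, e.g. 11, 20, 25, 26, 31.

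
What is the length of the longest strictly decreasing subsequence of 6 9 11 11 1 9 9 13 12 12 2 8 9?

Scanning left to right, the best length ending at each element is: 6→1, 9→1, 11→1, 11→1, 1→2, 9→2, 9→2, 13→1, 12→2, 12→2, 2→3, 8→3, 9→3.
So the longest decreasing subsequence has length 3, e.g. 11, 9, 2.

3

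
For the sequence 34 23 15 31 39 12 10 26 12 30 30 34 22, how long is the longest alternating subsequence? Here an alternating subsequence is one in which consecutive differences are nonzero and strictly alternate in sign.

A longest alternating subsequence is 34, 23, 31, 12, 26, 12, 30, 22 (positions 1,2,4,6,8,9,10,13); its 7 consecutive differences strictly alternate in sign, and length 8 is optimal.

8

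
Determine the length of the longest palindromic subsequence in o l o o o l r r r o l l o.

Using dp[i][j] = 2 + dp[i+1][j−1] if the ends match, else max(dp[i+1][j], dp[i][j−1]):
dp[1][13] = 9. A witness is ollrrrllo at positions 1,2,6,7,8,9,11,12,13.

9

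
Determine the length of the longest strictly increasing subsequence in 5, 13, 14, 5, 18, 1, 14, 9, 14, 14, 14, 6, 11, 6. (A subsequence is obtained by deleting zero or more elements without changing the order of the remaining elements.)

Let dp[i] be the longest increasing subsequence ending at position i. Then dp = [1, 2, 3, 1, 4, 1, 3, 2, 3, 3, 3, 2, 3, 2].
The maximum is 4; one witness is 5, 13, 14, 18 at positions 1,2,3,5.

4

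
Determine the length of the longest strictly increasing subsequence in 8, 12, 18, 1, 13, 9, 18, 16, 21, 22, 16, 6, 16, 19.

6

Let dp[i] be the longest increasing subsequence ending at position i. Then dp = [1, 2, 3, 1, 3, 2, 4, 4, 5, 6, 4, 2, 4, 5].
The maximum is 6; one witness is 8, 12, 13, 18, 21, 22 at positions 1,2,5,7,9,10.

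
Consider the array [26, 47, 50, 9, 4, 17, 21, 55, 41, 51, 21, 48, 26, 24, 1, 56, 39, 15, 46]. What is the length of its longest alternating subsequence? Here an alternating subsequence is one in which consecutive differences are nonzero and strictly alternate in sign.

12

A longest alternating subsequence is 26, 47, 9, 55, 41, 51, 21, 48, 26, 56, 39, 46 (positions 1,2,4,8,9,10,11,12,13,16,17,19); its 11 consecutive differences strictly alternate in sign, and length 12 is optimal.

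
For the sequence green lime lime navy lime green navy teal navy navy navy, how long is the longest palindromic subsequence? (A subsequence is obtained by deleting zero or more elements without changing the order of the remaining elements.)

Using dp[i][j] = 2 + dp[i+1][j−1] if the ends match, else max(dp[i+1][j], dp[i][j−1]):
dp[1][11] = 5. A witness is navy navy navy navy navy at positions 4,7,9,10,11.

5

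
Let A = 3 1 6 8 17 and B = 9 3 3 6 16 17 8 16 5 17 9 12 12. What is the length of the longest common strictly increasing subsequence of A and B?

4

A longest common strictly increasing subsequence is 3, 6, 8, 17 (length 4); it appears in order in both A and B, and no longer such subsequence exists.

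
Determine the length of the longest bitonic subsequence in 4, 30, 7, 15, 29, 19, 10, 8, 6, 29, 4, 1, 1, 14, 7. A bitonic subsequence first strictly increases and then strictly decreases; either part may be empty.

Let inc[i] be the LIS ending at i and dec[i] the longest strictly decreasing subsequence starting at i. inc = [1, 2, 2, 3, 4, 4, 3, 3, 2, 5, 1, 1, 1, 4, 3], dec = [2, 8, 4, 6, 7, 6, 5, 4, 3, 3, 2, 1, 1, 2, 1].
max_i inc[i]+dec[i]−1 = 10, with one witness 4, 7, 15, 29, 19, 10, 8, 6, 4, 1.

10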